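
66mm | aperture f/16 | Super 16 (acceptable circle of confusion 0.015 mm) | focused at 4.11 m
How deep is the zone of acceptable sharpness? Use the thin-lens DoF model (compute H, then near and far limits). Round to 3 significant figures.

Hyperfocal distance H = f²/(N·c) + f = 66²/(16 × 0.015) + 66 = 4356/0.24 + 66 ≈ 18216.0 mm ≈ 18.22 m.
Near limit Dn = s·(H − f)/(H + s − 2f) = 4110 × (18216.0 − 66) / (18216.0 + 4110 − 2 × 66) = 4110 × 18150.0 / 22194.0 ≈ 3361.1 mm.
Far limit Df = s·(H − f)/(H − s) = 4110 × (18216.0 − 66) / (18216.0 − 4110) = 4110 × 18150.0 / 14106.0 ≈ 5288.3 mm.
Depth of field = Df − Dn = 5288.3 − 3361.1 ≈ 1927.2 mm ≈ 1.93 m.

1.93 m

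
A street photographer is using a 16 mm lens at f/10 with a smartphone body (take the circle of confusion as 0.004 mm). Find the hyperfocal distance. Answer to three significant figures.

6.42 m

Hyperfocal distance H = f²/(N·c) + f = 16²/(10 × 0.004) + 16 = 256/0.04 + 16 ≈ 6416.0 mm ≈ 6.42 m.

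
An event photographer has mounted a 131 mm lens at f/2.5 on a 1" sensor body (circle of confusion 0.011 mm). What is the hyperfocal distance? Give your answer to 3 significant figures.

Hyperfocal distance H = f²/(N·c) + f = 131²/(2.5 × 0.011) + 131 = 17161/0.0275 + 131 ≈ 624167.4 mm ≈ 624 m.

624 m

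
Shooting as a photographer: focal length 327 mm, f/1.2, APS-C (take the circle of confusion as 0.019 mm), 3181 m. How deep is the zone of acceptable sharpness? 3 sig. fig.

7990 m

Hyperfocal distance H = f²/(N·c) + f = 327²/(1.2 × 0.019) + 327 = 106929/0.0228 + 327 ≈ 4690195.4 mm ≈ 4690 m.
Near limit Dn = s·(H − f)/(H + s − 2f) = 3181000 × (4690195.4 − 327) / (4690195.4 + 3181000 − 2 × 327) = 3181000 × 4689868.4 / 7870541.4 ≈ 1895482 mm.
Far limit Df = s·(H − f)/(H − s) = 3181000 × (4690195.4 − 327) / (4690195.4 − 3181000) = 3181000 × 4689868.4 / 1509195.4 ≈ 9885050 mm.
Depth of field = Df − Dn = 9885050 − 1895482 ≈ 7989568 mm ≈ 7990 m.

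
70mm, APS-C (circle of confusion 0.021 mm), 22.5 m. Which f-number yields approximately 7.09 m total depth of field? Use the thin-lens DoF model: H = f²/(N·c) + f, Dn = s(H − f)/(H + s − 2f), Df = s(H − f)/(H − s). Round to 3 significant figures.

f/1.60

Write h = H − f = f²/(N·c). The thin-lens limits are Dn = s·h/(h + (s−f)) and Df = s·h/(h − (s−f)), so DoF = Df − Dn = 2·s·(s−f)·h / (h² − (s−f)²).
That is a quadratic in h: DoF·h² − 2·s·(s−f)·h − DoF·(s−f)² = 0 ⇒ h = (s−f)·(s + √(s² + DoF²)) / DoF = 22430 × (22500 + √(22500² + 7090²)) / 7090 = 22430 × (22500 + 23590.6) / 7090 ≈ 145813 mm.
Then N = f²/(c·h) = 70² / (0.021 × 145813) = 4900 / 3062.1 ≈ 1.60.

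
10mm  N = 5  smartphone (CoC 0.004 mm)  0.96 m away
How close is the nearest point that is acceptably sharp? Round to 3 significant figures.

0.807 m

Hyperfocal distance H = f²/(N·c) + f = 10²/(5 × 0.004) + 10 = 100/0.02 + 10 ≈ 5010.0 mm ≈ 5.010 m.
Near limit Dn = s·(H − f)/(H + s − 2f) = 960 × (5010.0 − 10) / (5010.0 + 960 − 2 × 10) = 960 × 5000.0 / 5950.0 ≈ 806.72 mm ≈ 0.807 m.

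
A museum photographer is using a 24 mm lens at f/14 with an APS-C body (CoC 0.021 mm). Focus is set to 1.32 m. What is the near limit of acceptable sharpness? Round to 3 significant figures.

Hyperfocal distance H = f²/(N·c) + f = 24²/(14 × 0.021) + 24 = 576/0.294 + 24 ≈ 1983.2 mm ≈ 1.983 m.
Near limit Dn = s·(H − f)/(H + s − 2f) = 1320 × (1983.2 − 24) / (1983.2 + 1320 − 2 × 24) = 1320 × 1959.2 / 3255.2 ≈ 794.46 mm ≈ 0.794 m.

0.794 m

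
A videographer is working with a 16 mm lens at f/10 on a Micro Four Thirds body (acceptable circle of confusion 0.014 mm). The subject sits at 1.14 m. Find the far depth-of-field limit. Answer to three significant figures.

2.96 m

Hyperfocal distance H = f²/(N·c) + f = 16²/(10 × 0.014) + 16 = 256/0.14 + 16 ≈ 1844.6 mm ≈ 1.845 m.
Far limit Df = s·(H − f)/(H − s) = 1140 × (1844.6 − 16) / (1844.6 − 1140) = 1140 × 1828.6 / 704.6 ≈ 2958.6 mm ≈ 2.96 m.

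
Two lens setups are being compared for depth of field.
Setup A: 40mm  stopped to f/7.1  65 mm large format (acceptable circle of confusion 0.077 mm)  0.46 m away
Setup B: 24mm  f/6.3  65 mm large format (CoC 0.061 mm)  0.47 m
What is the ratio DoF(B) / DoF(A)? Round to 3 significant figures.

Setup A: H = 40²/(7.1×0.077) + 40 ≈ 2966.7 mm; DoF = Df − Dn = 537.07 − 402.27 ≈ 134.80 mm.
Setup B: H = 24²/(6.3×0.061) + 24 ≈ 1522.8 mm; DoF = Df − Dn = 669.10 − 362.22 ≈ 306.88 mm.
Ratio = 306.88 / 134.80 ≈ 2.28.

2.28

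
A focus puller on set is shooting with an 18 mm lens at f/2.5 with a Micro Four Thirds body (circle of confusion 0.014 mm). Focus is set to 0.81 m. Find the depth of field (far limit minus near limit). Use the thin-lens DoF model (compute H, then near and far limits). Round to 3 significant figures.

140 mm

Hyperfocal distance H = f²/(N·c) + f = 18²/(2.5 × 0.014) + 18 = 324/0.035 + 18 ≈ 9275.1 mm ≈ 9.275 m.
Near limit Dn = s·(H − f)/(H + s − 2f) = 810 × (9275.1 − 18) / (9275.1 + 810 − 2 × 18) = 810 × 9257.1 / 10049.1 ≈ 746.16 mm.
Far limit Df = s·(H − f)/(H − s) = 810 × (9275.1 − 18) / (9275.1 − 810) = 810 × 9257.1 / 8465.1 ≈ 885.78 mm.
Depth of field = Df − Dn = 885.78 − 746.16 ≈ 139.62 mm.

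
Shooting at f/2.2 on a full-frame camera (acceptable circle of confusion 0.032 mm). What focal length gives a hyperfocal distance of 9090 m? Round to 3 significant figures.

800 mm

From H = f²/(N·c) + f, with f ≪ H: f ≈ √(H·N·c) = √(9090000 × 2.2 × 0.032) = √639936 ≈ 800.0 mm.
The +f correction barely moves this — solving exactly, f² + N·c·f − N·c·H = 0 ⇒ f = (−N·c + √((N·c)² + 4·N·c·H))/2 = (−0.0704 + √2559744)/2 ≈ 799.92 mm, so f ≈ 800 mm.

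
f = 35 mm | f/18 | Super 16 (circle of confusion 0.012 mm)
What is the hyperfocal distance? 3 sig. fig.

5.71 m

Hyperfocal distance H = f²/(N·c) + f = 35²/(18 × 0.012) + 35 = 1225/0.216 + 35 ≈ 5706.3 mm ≈ 5.71 m.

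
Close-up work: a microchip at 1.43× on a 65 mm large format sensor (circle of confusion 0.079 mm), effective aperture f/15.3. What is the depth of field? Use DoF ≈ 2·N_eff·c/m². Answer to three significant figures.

At magnification m, DoF ≈ 2·N_eff·c/m² = 2 × 15.3 × 0.079 / 1.43² = 2.417 / 2.045 ≈ 1.18 mm.

1.18 mm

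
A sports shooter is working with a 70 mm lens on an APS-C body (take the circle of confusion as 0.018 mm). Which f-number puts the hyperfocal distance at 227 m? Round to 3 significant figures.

Rearrange H = f²/(N·c) + f for N: N = f² / ((H − f)·c).
N = 70² / ((227000 − 70) × 0.018) = 4900 / 4085 ≈ 1.20.

f/1.20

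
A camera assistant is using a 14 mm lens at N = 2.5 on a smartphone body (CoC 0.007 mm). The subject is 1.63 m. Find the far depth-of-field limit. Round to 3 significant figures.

Hyperfocal distance H = f²/(N·c) + f = 14²/(2.5 × 0.007) + 14 = 196/0.0175 + 14 ≈ 11214.0 mm ≈ 11.21 m.
Far limit Df = s·(H − f)/(H − s) = 1630 × (11214.0 − 14) / (11214.0 − 1630) = 1630 × 11200.0 / 9584.0 ≈ 1904.8 mm ≈ 1.90 m.

1.90 m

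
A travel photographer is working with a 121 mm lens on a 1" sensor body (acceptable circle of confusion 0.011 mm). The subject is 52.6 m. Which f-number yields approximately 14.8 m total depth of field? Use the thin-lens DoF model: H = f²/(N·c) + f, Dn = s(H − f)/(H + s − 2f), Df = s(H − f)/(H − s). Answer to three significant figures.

f/3.50

Write h = H − f = f²/(N·c). The thin-lens limits are Dn = s·h/(h + (s−f)) and Df = s·h/(h − (s−f)), so DoF = Df − Dn = 2·s·(s−f)·h / (h² − (s−f)²).
That is a quadratic in h: DoF·h² − 2·s·(s−f)·h − DoF·(s−f)² = 0 ⇒ h = (s−f)·(s + √(s² + DoF²)) / DoF = 52479 × (52600 + √(52600² + 14800²)) / 14800 = 52479 × (52600 + 54642.5) / 14800 ≈ 380269 mm.
Then N = f²/(c·h) = 121² / (0.011 × 380269) = 14641 / 4183.0 ≈ 3.50.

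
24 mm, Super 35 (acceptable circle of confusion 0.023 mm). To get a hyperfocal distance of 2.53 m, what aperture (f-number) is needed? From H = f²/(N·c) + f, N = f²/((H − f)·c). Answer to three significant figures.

Rearrange H = f²/(N·c) + f for N: N = f² / ((H − f)·c).
N = 24² / ((2530 − 24) × 0.023) = 576 / 57.64 ≈ 9.99.

f/9.99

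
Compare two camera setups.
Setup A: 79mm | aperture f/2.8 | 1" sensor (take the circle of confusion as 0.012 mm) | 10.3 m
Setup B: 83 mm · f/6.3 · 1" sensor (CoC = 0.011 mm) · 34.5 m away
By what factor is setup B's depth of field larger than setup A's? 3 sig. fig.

23.9

Setup A: H = 79²/(2.8×0.012) + 79 ≈ 185823.0 mm; DoF = Df − Dn = 10899.8 − 9762.8 ≈ 1137.0 mm.
Setup B: H = 83²/(6.3×0.011) + 83 ≈ 99491.4 mm; DoF = Df − Dn = 52770 − 25627 ≈ 27143 mm.
Ratio = 27143 / 1137.0 ≈ 23.9.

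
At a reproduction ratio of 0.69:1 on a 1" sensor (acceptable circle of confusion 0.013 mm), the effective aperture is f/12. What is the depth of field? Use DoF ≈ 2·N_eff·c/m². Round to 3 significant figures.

At magnification m, DoF ≈ 2·N_eff·c/m² = 2 × 12 × 0.013 / 0.69² = 0.312 / 0.4761 ≈ 0.655 mm.

0.655 mm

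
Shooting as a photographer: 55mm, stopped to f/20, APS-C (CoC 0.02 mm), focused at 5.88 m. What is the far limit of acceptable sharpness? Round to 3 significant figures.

25.6 m

Hyperfocal distance H = f²/(N·c) + f = 55²/(20 × 0.02) + 55 = 3025/0.4 + 55 ≈ 7617.5 mm ≈ 7.617 m.
Far limit Df = s·(H − f)/(H − s) = 5880 × (7617.5 − 55) / (7617.5 − 5880) = 5880 × 7562.5 / 1737.5 ≈ 25593 mm ≈ 25.6 m.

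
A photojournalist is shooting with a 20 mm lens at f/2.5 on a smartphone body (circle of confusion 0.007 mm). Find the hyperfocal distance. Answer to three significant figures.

Hyperfocal distance H = f²/(N·c) + f = 20²/(2.5 × 0.007) + 20 = 400/0.0175 + 20 ≈ 22877.1 mm ≈ 22.9 m.

22.9 m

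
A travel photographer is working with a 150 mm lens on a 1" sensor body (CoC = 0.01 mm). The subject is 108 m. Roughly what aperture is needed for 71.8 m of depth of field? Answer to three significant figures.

f/6.30

Write h = H − f = f²/(N·c). The thin-lens limits are Dn = s·h/(h + (s−f)) and Df = s·h/(h − (s−f)), so DoF = Df − Dn = 2·s·(s−f)·h / (h² − (s−f)²).
That is a quadratic in h: DoF·h² − 2·s·(s−f)·h − DoF·(s−f)² = 0 ⇒ h = (s−f)·(s + √(s² + DoF²)) / DoF = 107850 × (108000 + √(108000² + 71800²)) / 71800 = 107850 × (108000 + 129689) / 71800 ≈ 357030 mm.
Then N = f²/(c·h) = 150² / (0.01 × 357030) = 22500 / 3570.3 ≈ 6.30.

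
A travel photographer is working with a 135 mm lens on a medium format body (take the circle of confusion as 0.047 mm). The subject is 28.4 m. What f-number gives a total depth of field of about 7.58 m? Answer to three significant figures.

Write h = H − f = f²/(N·c). The thin-lens limits are Dn = s·h/(h + (s−f)) and Df = s·h/(h − (s−f)), so DoF = Df − Dn = 2·s·(s−f)·h / (h² − (s−f)²).
That is a quadratic in h: DoF·h² − 2·s·(s−f)·h − DoF·(s−f)² = 0 ⇒ h = (s−f)·(s + √(s² + DoF²)) / DoF = 28265 × (28400 + √(28400² + 7580²)) / 7580 = 28265 × (28400 + 29394.2) / 7580 ≈ 215508 mm.
Then N = f²/(c·h) = 135² / (0.047 × 215508) = 18225 / 10129 ≈ 1.80.

f/1.80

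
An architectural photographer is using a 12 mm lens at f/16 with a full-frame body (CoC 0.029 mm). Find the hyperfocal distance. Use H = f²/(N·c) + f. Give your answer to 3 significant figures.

Hyperfocal distance H = f²/(N·c) + f = 12²/(16 × 0.029) + 12 = 144/0.464 + 12 ≈ 322.3 mm ≈ 0.322 m.

322 mm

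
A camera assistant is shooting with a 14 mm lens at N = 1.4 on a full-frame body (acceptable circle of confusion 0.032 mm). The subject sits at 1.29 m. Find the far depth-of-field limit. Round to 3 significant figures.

1.82 m

Hyperfocal distance H = f²/(N·c) + f = 14²/(1.4 × 0.032) + 14 = 196/0.0448 + 14 ≈ 4389.0 mm ≈ 4.389 m.
Far limit Df = s·(H − f)/(H − s) = 1290 × (4389.0 − 14) / (4389.0 − 1290) = 1290 × 4375.0 / 3099.0 ≈ 1821.2 mm ≈ 1.82 m.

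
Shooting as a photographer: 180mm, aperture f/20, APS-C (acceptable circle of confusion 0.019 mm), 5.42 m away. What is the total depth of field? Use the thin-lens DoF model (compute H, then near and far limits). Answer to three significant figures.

Hyperfocal distance H = f²/(N·c) + f = 180²/(20 × 0.019) + 180 = 32400/0.38 + 180 ≈ 85443.2 mm ≈ 85.44 m.
Near limit Dn = s·(H − f)/(H + s − 2f) = 5420 × (85443.2 − 180) / (85443.2 + 5420 − 2 × 180) = 5420 × 85263.2 / 90503.2 ≈ 5106.19 mm.
Far limit Df = s·(H − f)/(H − s) = 5420 × (85443.2 − 180) / (85443.2 − 5420) = 5420 × 85263.2 / 80023.2 ≈ 5774.91 mm.
Depth of field = Df − Dn = 5774.91 − 5106.19 ≈ 668.72 mm ≈ 0.669 m.

0.669 m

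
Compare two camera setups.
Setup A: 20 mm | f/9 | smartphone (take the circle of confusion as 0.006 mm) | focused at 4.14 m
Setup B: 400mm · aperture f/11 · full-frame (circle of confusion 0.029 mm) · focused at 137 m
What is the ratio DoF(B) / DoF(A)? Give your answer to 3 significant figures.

Setup A: H = 20²/(9×0.006) + 20 ≈ 7427.4 mm; DoF = Df − Dn = 9328.5 − 2660.3 ≈ 6668.2 mm.
Setup B: H = 400²/(11×0.029) + 400 ≈ 501967.4 mm; DoF = Df − Dn = 188276 − 107675 ≈ 80601 mm.
Ratio = 80601 / 6668.2 ≈ 12.1.

12.1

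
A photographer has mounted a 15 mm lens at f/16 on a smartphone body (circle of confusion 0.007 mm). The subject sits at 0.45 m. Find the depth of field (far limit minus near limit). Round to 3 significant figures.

Hyperfocal distance H = f²/(N·c) + f = 15²/(16 × 0.007) + 15 = 225/0.112 + 15 ≈ 2023.9 mm ≈ 2.024 m.
Near limit Dn = s·(H − f)/(H + s − 2f) = 450 × (2023.9 − 15) / (2023.9 + 450 − 2 × 15) = 450 × 2008.9 / 2443.9 ≈ 369.90 mm.
Far limit Df = s·(H − f)/(H − s) = 450 × (2023.9 − 15) / (2023.9 − 450) = 450 × 2008.9 / 1573.9 ≈ 574.37 mm.
Depth of field = Df − Dn = 574.37 − 369.90 ≈ 204.47 mm.

204 mm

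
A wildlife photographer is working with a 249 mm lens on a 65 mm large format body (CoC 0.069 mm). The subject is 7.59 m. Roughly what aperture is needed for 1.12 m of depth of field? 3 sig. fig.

f/8.98

Write h = H − f = f²/(N·c). The thin-lens limits are Dn = s·h/(h + (s−f)) and Df = s·h/(h − (s−f)), so DoF = Df − Dn = 2·s·(s−f)·h / (h² − (s−f)²).
That is a quadratic in h: DoF·h² − 2·s·(s−f)·h − DoF·(s−f)² = 0 ⇒ h = (s−f)·(s + √(s² + DoF²)) / DoF = 7341 × (7590 + √(7590² + 1120²)) / 1120 = 7341 × (7590 + 7672.19) / 1120 ≈ 100035 mm.
Then N = f²/(c·h) = 249² / (0.069 × 100035) = 62001 / 6902.4 ≈ 8.98.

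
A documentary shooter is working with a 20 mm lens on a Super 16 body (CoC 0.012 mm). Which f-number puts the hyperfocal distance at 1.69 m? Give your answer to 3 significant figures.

Rearrange H = f²/(N·c) + f for N: N = f² / ((H − f)·c).
N = 20² / ((1690 − 20) × 0.012) = 400 / 20.04 ≈ 20.

f/20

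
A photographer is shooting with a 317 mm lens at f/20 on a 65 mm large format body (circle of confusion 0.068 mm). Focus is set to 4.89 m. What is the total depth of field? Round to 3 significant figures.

Hyperfocal distance H = f²/(N·c) + f = 317²/(20 × 0.068) + 317 = 100489/1.36 + 317 ≈ 74206.0 mm ≈ 74.21 m.
Near limit Dn = s·(H − f)/(H + s − 2f) = 4890 × (74206.0 − 317) / (74206.0 + 4890 − 2 × 317) = 4890 × 73889.0 / 78462.0 ≈ 4605.00 mm.
Far limit Df = s·(H − f)/(H − s) = 4890 × (74206.0 − 317) / (74206.0 − 4890) = 4890 × 73889.0 / 69316.0 ≈ 5212.61 mm.
Depth of field = Df − Dn = 5212.61 − 4605.00 ≈ 607.61 mm ≈ 0.608 m.

0.608 m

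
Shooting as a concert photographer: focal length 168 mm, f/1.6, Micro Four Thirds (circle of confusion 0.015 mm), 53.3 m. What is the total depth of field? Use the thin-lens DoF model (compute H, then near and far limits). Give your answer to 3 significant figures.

4.83 m

Hyperfocal distance H = f²/(N·c) + f = 168²/(1.6 × 0.015) + 168 = 28224/0.024 + 168 ≈ 1176168.0 mm ≈ 1176 m.
Near limit Dn = s·(H − f)/(H + s − 2f) = 53300 × (1176168.0 − 168) / (1176168.0 + 53300 − 2 × 168) = 53300 × 1176000.0 / 1229132.0 ≈ 50996.0 mm.
Far limit Df = s·(H − f)/(H − s) = 53300 × (1176168.0 − 168) / (1176168.0 − 53300) = 53300 × 1176000.0 / 1122868.0 ≈ 55822.1 mm.
Depth of field = Df − Dn = 55822.1 − 50996.0 ≈ 4826.1 mm ≈ 4.83 m.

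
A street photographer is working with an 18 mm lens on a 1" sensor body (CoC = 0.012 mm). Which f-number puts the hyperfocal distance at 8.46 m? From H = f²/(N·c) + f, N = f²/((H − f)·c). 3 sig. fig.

f/3.20

Rearrange H = f²/(N·c) + f for N: N = f² / ((H − f)·c).
N = 18² / ((8460 − 18) × 0.012) = 324 / 101.3 ≈ 3.20.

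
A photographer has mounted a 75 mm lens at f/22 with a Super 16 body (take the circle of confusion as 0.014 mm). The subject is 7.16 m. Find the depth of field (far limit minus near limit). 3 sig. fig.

6.54 m

Hyperfocal distance H = f²/(N·c) + f = 75²/(22 × 0.014) + 75 = 5625/0.308 + 75 ≈ 18338.0 mm ≈ 18.34 m.
Near limit Dn = s·(H − f)/(H + s − 2f) = 7160 × (18338.0 − 75) / (18338.0 + 7160 − 2 × 75) = 7160 × 18263.0 / 25348.0 ≈ 5158.7 mm.
Far limit Df = s·(H − f)/(H − s) = 7160 × (18338.0 − 75) / (18338.0 − 7160) = 7160 × 18263.0 / 11178.0 ≈ 11698.3 mm.
Depth of field = Df − Dn = 11698.3 − 5158.7 ≈ 6539.6 mm ≈ 6.54 m.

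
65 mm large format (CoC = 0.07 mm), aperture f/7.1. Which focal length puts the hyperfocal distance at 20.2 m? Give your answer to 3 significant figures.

From H = f²/(N·c) + f, with f ≪ H: f ≈ √(H·N·c) = √(20200 × 7.1 × 0.07) = √10039 ≈ 100.2 mm.
Exact: f² + N·c·f − N·c·H = 0 ⇒ f = (−N·c + √((N·c)² + 4·N·c·H))/2 = (−0.497 + √40158)/2 ≈ 99.949 mm ≈ 99.9 mm.

99.9 mm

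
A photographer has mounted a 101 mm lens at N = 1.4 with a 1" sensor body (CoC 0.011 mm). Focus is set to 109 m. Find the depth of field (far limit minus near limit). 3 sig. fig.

36.8 m

Hyperfocal distance H = f²/(N·c) + f = 101²/(1.4 × 0.011) + 101 = 10201/0.0154 + 101 ≈ 662503.6 mm ≈ 662.5 m.
Near limit Dn = s·(H − f)/(H + s − 2f) = 109000 × (662503.6 − 101) / (662503.6 + 109000 − 2 × 101) = 109000 × 662402.6 / 771301.6 ≈ 93610 mm.
Far limit Df = s·(H − f)/(H − s) = 109000 × (662503.6 − 101) / (662503.6 − 109000) = 109000 × 662402.6 / 553503.6 ≈ 130445 mm.
Depth of field = Df − Dn = 130445 − 93610 ≈ 36835 mm ≈ 36.8 m.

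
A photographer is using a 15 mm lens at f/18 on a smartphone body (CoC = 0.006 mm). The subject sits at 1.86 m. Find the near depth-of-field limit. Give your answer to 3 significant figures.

0.986 m

Hyperfocal distance H = f²/(N·c) + f = 15²/(18 × 0.006) + 15 = 225/0.108 + 15 ≈ 2098.3 mm ≈ 2.098 m.
Near limit Dn = s·(H − f)/(H + s − 2f) = 1860 × (2098.3 − 15) / (2098.3 + 1860 − 2 × 15) = 1860 × 2083.3 / 3928.3 ≈ 986.42 mm ≈ 0.986 m.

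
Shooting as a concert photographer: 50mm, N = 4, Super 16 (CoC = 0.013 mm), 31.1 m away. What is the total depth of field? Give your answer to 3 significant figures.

Hyperfocal distance H = f²/(N·c) + f = 50²/(4 × 0.013) + 50 = 2500/0.052 + 50 ≈ 48126.9 mm ≈ 48.13 m.
Near limit Dn = s·(H − f)/(H + s − 2f) = 31100 × (48126.9 − 50) / (48126.9 + 31100 − 2 × 50) = 31100 × 48076.9 / 79126.9 ≈ 18896 mm.
Far limit Df = s·(H − f)/(H − s) = 31100 × (48126.9 − 50) / (48126.9 − 31100) = 31100 × 48076.9 / 17026.9 ≈ 87813 mm.
Depth of field = Df − Dn = 87813 − 18896 ≈ 68917 mm ≈ 68.9 m.

68.9 m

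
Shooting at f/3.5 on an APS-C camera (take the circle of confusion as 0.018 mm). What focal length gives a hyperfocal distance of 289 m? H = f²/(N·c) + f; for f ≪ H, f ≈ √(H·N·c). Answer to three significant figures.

135 mm

From H = f²/(N·c) + f, with f ≪ H: f ≈ √(H·N·c) = √(289000 × 3.5 × 0.018) = √18207 ≈ 134.9 mm.
The +f correction barely moves this — solving exactly, f² + N·c·f − N·c·H = 0 ⇒ f = (−N·c + √((N·c)² + 4·N·c·H))/2 = (−0.063 + √72828)/2 ≈ 134.90 mm, so f ≈ 135 mm.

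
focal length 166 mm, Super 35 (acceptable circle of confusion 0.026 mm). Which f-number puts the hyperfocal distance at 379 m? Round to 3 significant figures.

f/2.80

Rearrange H = f²/(N·c) + f for N: N = f² / ((H − f)·c).
N = 166² / ((379000 − 166) × 0.026) = 27556 / 9850 ≈ 2.80.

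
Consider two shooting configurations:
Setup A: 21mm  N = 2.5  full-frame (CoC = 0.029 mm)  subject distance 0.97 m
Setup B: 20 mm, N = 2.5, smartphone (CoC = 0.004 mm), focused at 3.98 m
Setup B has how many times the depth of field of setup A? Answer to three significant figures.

Setup A: H = 21²/(2.5×0.029) + 21 ≈ 6103.8 mm; DoF = Df − Dn = 1149.31 − 839.09 ≈ 310.22 mm.
Setup B: H = 20²/(2.5×0.004) + 20 ≈ 40020.0 mm; DoF = Df − Dn = 4417.31 − 3621.47 ≈ 795.84 mm.
Ratio = 795.84 / 310.22 ≈ 2.57.

2.57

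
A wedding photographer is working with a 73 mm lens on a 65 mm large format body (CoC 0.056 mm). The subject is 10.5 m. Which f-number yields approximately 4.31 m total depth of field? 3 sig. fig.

Write h = H − f = f²/(N·c). The thin-lens limits are Dn = s·h/(h + (s−f)) and Df = s·h/(h − (s−f)), so DoF = Df − Dn = 2·s·(s−f)·h / (h² − (s−f)²).
That is a quadratic in h: DoF·h² − 2·s·(s−f)·h − DoF·(s−f)² = 0 ⇒ h = (s−f)·(s + √(s² + DoF²)) / DoF = 10427 × (10500 + √(10500² + 4310²)) / 4310 = 10427 × (10500 + 11350.2) / 4310 ≈ 52861 mm.
Then N = f²/(c·h) = 73² / (0.056 × 52861) = 5329 / 2960.2 ≈ 1.80.

f/1.80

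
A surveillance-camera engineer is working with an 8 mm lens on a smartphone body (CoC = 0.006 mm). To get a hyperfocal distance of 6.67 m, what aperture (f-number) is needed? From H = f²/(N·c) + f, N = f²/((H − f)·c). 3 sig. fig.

f/1.60

Rearrange H = f²/(N·c) + f for N: N = f² / ((H − f)·c).
N = 8² / ((6670 − 8) × 0.006) = 64 / 39.97 ≈ 1.60.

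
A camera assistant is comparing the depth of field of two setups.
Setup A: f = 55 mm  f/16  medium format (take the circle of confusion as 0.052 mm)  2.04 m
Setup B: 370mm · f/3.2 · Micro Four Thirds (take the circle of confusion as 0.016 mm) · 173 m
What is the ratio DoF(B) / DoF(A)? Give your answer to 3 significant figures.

Setup A: H = 55²/(16×0.052) + 55 ≈ 3690.8 mm; DoF = Df − Dn = 4493.0 − 1319.6 ≈ 3173.4 mm.
Setup B: H = 370²/(3.2×0.016) + 370 ≈ 2674198.1 mm; DoF = Df − Dn = 184940 − 162508 ≈ 22432 mm.
Ratio = 22432 / 3173.4 ≈ 7.07.

7.07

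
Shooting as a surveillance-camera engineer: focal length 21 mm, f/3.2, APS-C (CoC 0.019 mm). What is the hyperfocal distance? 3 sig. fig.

Hyperfocal distance H = f²/(N·c) + f = 21²/(3.2 × 0.019) + 21 = 441/0.0608 + 21 ≈ 7274.3 mm ≈ 7.27 m.

7.27 m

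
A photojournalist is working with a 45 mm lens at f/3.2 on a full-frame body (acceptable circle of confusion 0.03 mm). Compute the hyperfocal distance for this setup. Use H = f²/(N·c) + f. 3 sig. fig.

Hyperfocal distance H = f²/(N·c) + f = 45²/(3.2 × 0.03) + 45 = 2025/0.096 + 45 ≈ 21138.8 mm ≈ 21.1 m.

21.1 m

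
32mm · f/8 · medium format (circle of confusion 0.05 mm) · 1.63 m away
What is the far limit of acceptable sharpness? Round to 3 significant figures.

Hyperfocal distance H = f²/(N·c) + f = 32²/(8 × 0.05) + 32 = 1024/0.4 + 32 ≈ 2592.0 mm ≈ 2.592 m.
Far limit Df = s·(H − f)/(H − s) = 1630 × (2592.0 − 32) / (2592.0 − 1630) = 1630 × 2560.0 / 962.0 ≈ 4337.6 mm ≈ 4.34 m.

4.34 m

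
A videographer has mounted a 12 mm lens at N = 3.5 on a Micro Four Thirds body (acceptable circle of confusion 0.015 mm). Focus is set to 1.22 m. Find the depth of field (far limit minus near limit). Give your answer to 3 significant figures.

Hyperfocal distance H = f²/(N·c) + f = 12²/(3.5 × 0.015) + 12 = 144/0.0525 + 12 ≈ 2754.9 mm ≈ 2.755 m.
Near limit Dn = s·(H − f)/(H + s − 2f) = 1220 × (2754.9 − 12) / (2754.9 + 1220 − 2 × 12) = 1220 × 2742.9 / 3950.9 ≈ 847.0 mm.
Far limit Df = s·(H − f)/(H − s) = 1220 × (2754.9 − 12) / (2754.9 − 1220) = 1220 × 2742.9 / 1534.9 ≈ 2180.2 mm.
Depth of field = Df − Dn = 2180.2 − 847.0 ≈ 1333.2 mm ≈ 1.33 m.

1.33 m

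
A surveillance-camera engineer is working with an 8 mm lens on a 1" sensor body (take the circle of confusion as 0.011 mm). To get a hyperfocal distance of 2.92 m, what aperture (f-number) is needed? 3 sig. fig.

f/2.00

Rearrange H = f²/(N·c) + f for N: N = f² / ((H − f)·c).
N = 8² / ((2920 − 8) × 0.011) = 64 / 32.03 ≈ 2.00.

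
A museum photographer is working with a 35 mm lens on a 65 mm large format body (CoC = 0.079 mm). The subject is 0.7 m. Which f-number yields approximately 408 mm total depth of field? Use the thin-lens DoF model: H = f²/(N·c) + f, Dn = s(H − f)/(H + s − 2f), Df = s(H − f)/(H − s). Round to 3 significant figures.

Write h = H − f = f²/(N·c). The thin-lens limits are Dn = s·h/(h + (s−f)) and Df = s·h/(h − (s−f)), so DoF = Df − Dn = 2·s·(s−f)·h / (h² − (s−f)²).
That is a quadratic in h: DoF·h² − 2·s·(s−f)·h − DoF·(s−f)² = 0 ⇒ h = (s−f)·(s + √(s² + DoF²)) / DoF = 665 × (700 + √(700² + 408²)) / 408 = 665 × (700 + 810.225) / 408 ≈ 2461.5 mm.
Then N = f²/(c·h) = 35² / (0.079 × 2461.5) = 1225 / 194.46 ≈ 6.30.

f/6.30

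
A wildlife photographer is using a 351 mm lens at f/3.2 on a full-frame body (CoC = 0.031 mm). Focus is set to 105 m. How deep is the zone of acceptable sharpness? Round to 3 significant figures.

Hyperfocal distance H = f²/(N·c) + f = 351²/(3.2 × 0.031) + 351 = 123201/0.0992 + 351 ≈ 1242296.6 mm ≈ 1242 m.
Near limit Dn = s·(H − f)/(H + s − 2f) = 105000 × (1242296.6 − 351) / (1242296.6 + 105000 − 2 × 351) = 105000 × 1241945.6 / 1346594.6 ≈ 96840 mm.
Far limit Df = s·(H − f)/(H − s) = 105000 × (1242296.6 − 351) / (1242296.6 − 105000) = 105000 × 1241945.6 / 1137296.6 ≈ 114662 mm.
Depth of field = Df − Dn = 114662 − 96840 ≈ 17822 mm ≈ 17.8 m.

17.8 m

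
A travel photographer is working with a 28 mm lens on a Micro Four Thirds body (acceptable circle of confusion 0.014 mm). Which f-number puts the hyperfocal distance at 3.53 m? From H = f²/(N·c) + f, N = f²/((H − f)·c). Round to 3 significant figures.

Rearrange H = f²/(N·c) + f for N: N = f² / ((H − f)·c).
N = 28² / ((3530 − 28) × 0.014) = 784 / 49.03 ≈ 16.

f/16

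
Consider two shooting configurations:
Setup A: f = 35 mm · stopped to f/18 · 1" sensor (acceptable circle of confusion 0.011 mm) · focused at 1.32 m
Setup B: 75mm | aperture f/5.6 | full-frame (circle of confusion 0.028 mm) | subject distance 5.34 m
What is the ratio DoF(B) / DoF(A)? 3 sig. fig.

Setup A: H = 35²/(18×0.011) + 35 ≈ 6221.9 mm; DoF = Df − Dn = 1666.03 − 1092.99 ≈ 573.04 mm.
Setup B: H = 75²/(5.6×0.028) + 75 ≈ 35948.7 mm; DoF = Df − Dn = 6258.5 − 4656.6 ≈ 1601.9 mm.
Ratio = 1601.9 / 573.04 ≈ 2.80.

2.80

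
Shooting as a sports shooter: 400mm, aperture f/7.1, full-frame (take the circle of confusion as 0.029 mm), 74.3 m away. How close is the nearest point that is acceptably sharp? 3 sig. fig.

Hyperfocal distance H = f²/(N·c) + f = 400²/(7.1 × 0.029) + 400 = 160000/0.2059 + 400 ≈ 777476.3 mm ≈ 777.5 m.
Near limit Dn = s·(H − f)/(H + s − 2f) = 74300 × (777476.3 − 400) / (777476.3 + 74300 − 2 × 400) = 74300 × 777076.3 / 850976.3 ≈ 67848 mm ≈ 67.8 m.

67.8 m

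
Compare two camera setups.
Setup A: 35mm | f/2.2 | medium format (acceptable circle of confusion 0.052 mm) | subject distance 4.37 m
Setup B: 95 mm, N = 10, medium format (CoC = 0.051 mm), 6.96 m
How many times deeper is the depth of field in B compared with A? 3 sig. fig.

1.50

Setup A: H = 35²/(2.2×0.052) + 35 ≈ 10743.0 mm; DoF = Df − Dn = 7342.5 − 3110.7 ≈ 4231.8 mm.
Setup B: H = 95²/(10×0.051) + 95 ≈ 17791.1 mm; DoF = Df − Dn = 11371.4 − 5014.6 ≈ 6356.8 mm.
Ratio = 6356.8 / 4231.8 ≈ 1.50.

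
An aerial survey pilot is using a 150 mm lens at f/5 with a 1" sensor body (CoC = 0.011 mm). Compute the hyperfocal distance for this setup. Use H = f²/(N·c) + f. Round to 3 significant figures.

Hyperfocal distance H = f²/(N·c) + f = 150²/(5 × 0.011) + 150 = 22500/0.055 + 150 ≈ 409240.9 mm ≈ 409 m.

409 m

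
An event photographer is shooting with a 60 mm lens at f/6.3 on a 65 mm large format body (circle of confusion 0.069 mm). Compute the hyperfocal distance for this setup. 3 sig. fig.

8.34 m

Hyperfocal distance H = f²/(N·c) + f = 60²/(6.3 × 0.069) + 60 = 3600/0.4347 + 60 ≈ 8341.6 mm ≈ 8.34 m.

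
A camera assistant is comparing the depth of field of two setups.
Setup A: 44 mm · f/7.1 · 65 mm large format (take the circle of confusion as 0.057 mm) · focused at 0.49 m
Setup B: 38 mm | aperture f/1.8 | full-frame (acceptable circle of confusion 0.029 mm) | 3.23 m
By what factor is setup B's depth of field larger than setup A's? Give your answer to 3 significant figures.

8.20

Setup A: H = 44²/(7.1×0.057) + 44 ≈ 4827.8 mm; DoF = Df − Dn = 540.380 − 448.212 ≈ 92.168 mm.
Setup B: H = 38²/(1.8×0.029) + 38 ≈ 27700.8 mm; DoF = Df − Dn = 3651.32 − 2895.85 ≈ 755.47 mm.
Ratio = 755.47 / 92.168 ≈ 8.20.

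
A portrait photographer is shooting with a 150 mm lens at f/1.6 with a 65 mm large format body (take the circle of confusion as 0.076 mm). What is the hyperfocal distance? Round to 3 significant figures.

Hyperfocal distance H = f²/(N·c) + f = 150²/(1.6 × 0.076) + 150 = 22500/0.1216 + 150 ≈ 185182.9 mm ≈ 185 m.

185 m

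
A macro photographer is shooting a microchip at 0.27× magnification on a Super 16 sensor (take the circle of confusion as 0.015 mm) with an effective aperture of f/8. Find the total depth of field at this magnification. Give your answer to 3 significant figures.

At magnification m, DoF ≈ 2·N_eff·c/m² = 2 × 8 × 0.015 / 0.27² = 0.24 / 0.0729 ≈ 3.29 mm.

3.29 mm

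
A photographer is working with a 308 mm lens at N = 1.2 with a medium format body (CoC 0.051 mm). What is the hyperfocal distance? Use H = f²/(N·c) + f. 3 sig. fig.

Hyperfocal distance H = f²/(N·c) + f = 308²/(1.2 × 0.051) + 308 = 94864/0.0612 + 308 ≈ 1550373.4 mm ≈ 1550 m.

1550 m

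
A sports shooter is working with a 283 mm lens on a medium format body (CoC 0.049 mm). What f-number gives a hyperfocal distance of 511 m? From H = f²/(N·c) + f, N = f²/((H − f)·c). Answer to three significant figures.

Rearrange H = f²/(N·c) + f for N: N = f² / ((H − f)·c).
N = 283² / ((511000 − 283) × 0.049) = 80089 / 25025 ≈ 3.20.

f/3.20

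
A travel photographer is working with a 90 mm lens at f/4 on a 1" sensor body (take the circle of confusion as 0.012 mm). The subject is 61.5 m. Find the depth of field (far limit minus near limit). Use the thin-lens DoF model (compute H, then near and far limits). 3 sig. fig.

51.6 m

Hyperfocal distance H = f²/(N·c) + f = 90²/(4 × 0.012) + 90 = 8100/0.048 + 90 ≈ 168840.0 mm ≈ 168.8 m.
Near limit Dn = s·(H − f)/(H + s − 2f) = 61500 × (168840.0 − 90) / (168840.0 + 61500 − 2 × 90) = 61500 × 168750.0 / 230160.0 ≈ 45091 mm.
Far limit Df = s·(H − f)/(H − s) = 61500 × (168840.0 − 90) / (168840.0 − 61500) = 61500 × 168750.0 / 107340.0 ≈ 96685 mm.
Depth of field = Df − Dn = 96685 − 45091 ≈ 51594 mm ≈ 51.6 m.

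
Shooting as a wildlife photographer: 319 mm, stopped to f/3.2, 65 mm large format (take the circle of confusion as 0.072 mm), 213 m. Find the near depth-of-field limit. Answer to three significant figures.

144 m

Hyperfocal distance H = f²/(N·c) + f = 319²/(3.2 × 0.072) + 319 = 101761/0.2304 + 319 ≈ 441990.0 mm ≈ 442.0 m.
Near limit Dn = s·(H − f)/(H + s − 2f) = 213000 × (441990.0 − 319) / (441990.0 + 213000 − 2 × 319) = 213000 × 441671.0 / 654352.0 ≈ 143770 mm ≈ 144 m.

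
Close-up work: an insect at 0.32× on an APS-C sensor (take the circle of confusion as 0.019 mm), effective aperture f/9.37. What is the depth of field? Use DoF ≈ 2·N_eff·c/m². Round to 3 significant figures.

At magnification m, DoF ≈ 2·N_eff·c/m² = 2 × 9.37 × 0.019 / 0.32² = 0.3561 / 0.1024 ≈ 3.48 mm.

3.48 mm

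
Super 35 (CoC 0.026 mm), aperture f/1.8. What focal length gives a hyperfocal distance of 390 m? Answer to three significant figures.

135 mm

From H = f²/(N·c) + f, with f ≪ H: f ≈ √(H·N·c) = √(390000 × 1.8 × 0.026) = √18252 ≈ 135.1 mm.
The +f correction barely moves this — solving exactly, f² + N·c·f − N·c·H = 0 ⇒ f = (−N·c + √((N·c)² + 4·N·c·H))/2 = (−0.0468 + √73008)/2 ≈ 135.08 mm, so f ≈ 135 mm.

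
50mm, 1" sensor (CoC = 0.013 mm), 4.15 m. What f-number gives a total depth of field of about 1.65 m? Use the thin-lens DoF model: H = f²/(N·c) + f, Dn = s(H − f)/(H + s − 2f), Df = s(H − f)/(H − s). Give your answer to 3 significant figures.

f/8.98

Write h = H − f = f²/(N·c). The thin-lens limits are Dn = s·h/(h + (s−f)) and Df = s·h/(h − (s−f)), so DoF = Df − Dn = 2·s·(s−f)·h / (h² − (s−f)²).
That is a quadratic in h: DoF·h² − 2·s·(s−f)·h − DoF·(s−f)² = 0 ⇒ h = (s−f)·(s + √(s² + DoF²)) / DoF = 4100 × (4150 + √(4150² + 1650²)) / 1650 = 4100 × (4150 + 4465.98) / 1650 ≈ 21409 mm.
Then N = f²/(c·h) = 50² / (0.013 × 21409) = 2500 / 278.32 ≈ 8.98.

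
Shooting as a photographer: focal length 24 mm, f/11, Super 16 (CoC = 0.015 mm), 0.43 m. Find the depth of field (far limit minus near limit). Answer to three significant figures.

101 mm

Hyperfocal distance H = f²/(N·c) + f = 24²/(11 × 0.015) + 24 = 576/0.165 + 24 ≈ 3514.9 mm ≈ 3.515 m.
Near limit Dn = s·(H − f)/(H + s − 2f) = 430 × (3514.9 − 24) / (3514.9 + 430 − 2 × 24) = 430 × 3490.9 / 3896.9 ≈ 385.20 mm.
Far limit Df = s·(H − f)/(H − s) = 430 × (3514.9 − 24) / (3514.9 − 430) = 430 × 3490.9 / 3084.9 ≈ 486.59 mm.
Depth of field = Df − Dn = 486.59 − 385.20 ≈ 101.39 mm.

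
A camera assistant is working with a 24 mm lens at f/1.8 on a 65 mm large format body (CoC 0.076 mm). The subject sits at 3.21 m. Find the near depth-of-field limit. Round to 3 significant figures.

Hyperfocal distance H = f²/(N·c) + f = 24²/(1.8 × 0.076) + 24 = 576/0.1368 + 24 ≈ 4234.5 mm ≈ 4.235 m.
Near limit Dn = s·(H − f)/(H + s − 2f) = 3210 × (4234.5 − 24) / (4234.5 + 3210 − 2 × 24) = 3210 × 4210.5 / 7396.5 ≈ 1827.3 mm ≈ 1.83 m.

1.83 m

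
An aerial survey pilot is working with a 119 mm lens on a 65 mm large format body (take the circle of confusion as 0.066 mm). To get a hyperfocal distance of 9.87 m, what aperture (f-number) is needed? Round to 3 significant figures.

f/22

Rearrange H = f²/(N·c) + f for N: N = f² / ((H − f)·c).
N = 119² / ((9870 − 119) × 0.066) = 14161 / 643.6 ≈ 22.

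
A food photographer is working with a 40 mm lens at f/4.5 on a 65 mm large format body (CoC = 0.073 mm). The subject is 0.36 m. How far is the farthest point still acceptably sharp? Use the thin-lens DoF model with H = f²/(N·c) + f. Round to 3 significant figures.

385 mm

Hyperfocal distance H = f²/(N·c) + f = 40²/(4.5 × 0.073) + 40 = 1600/0.3285 + 40 ≈ 4910.6 mm ≈ 4.911 m.
Far limit Df = s·(H − f)/(H − s) = 360 × (4910.6 − 40) / (4910.6 − 360) = 360 × 4870.6 / 4550.6 ≈ 385.32 mm.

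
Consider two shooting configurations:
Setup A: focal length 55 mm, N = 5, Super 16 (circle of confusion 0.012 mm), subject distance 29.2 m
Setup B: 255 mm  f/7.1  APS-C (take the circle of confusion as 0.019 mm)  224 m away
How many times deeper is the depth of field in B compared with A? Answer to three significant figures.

5.23

Setup A: H = 55²/(5×0.012) + 55 ≈ 50471.7 mm; DoF = Df − Dn = 69208 − 18503 ≈ 50705 mm.
Setup B: H = 255²/(7.1×0.019) + 255 ≈ 482278.7 mm; DoF = Df − Dn = 418050 − 152987 ≈ 265063 mm.
Ratio = 265063 / 50705 ≈ 5.23.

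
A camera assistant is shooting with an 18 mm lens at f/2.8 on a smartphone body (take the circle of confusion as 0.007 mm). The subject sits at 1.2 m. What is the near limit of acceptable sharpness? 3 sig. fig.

Hyperfocal distance H = f²/(N·c) + f = 18²/(2.8 × 0.007) + 18 = 324/0.0196 + 18 ≈ 16548.6 mm ≈ 16.55 m.
Near limit Dn = s·(H − f)/(H + s − 2f) = 1200 × (16548.6 − 18) / (16548.6 + 1200 − 2 × 18) = 1200 × 16530.6 / 17712.6 ≈ 1119.9 mm ≈ 1.12 m.

1.12 m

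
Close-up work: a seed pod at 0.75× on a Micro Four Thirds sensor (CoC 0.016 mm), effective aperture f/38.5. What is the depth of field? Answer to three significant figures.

2.19 mm

At magnification m, DoF ≈ 2·N_eff·c/m² = 2 × 38.5 × 0.016 / 0.75² = 1.232 / 0.5625 ≈ 2.19 mm.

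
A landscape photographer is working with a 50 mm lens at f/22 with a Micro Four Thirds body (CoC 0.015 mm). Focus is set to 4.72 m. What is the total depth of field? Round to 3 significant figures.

Hyperfocal distance H = f²/(N·c) + f = 50²/(22 × 0.015) + 50 = 2500/0.33 + 50 ≈ 7625.8 mm ≈ 7.626 m.
Near limit Dn = s·(H − f)/(H + s − 2f) = 4720 × (7625.8 − 50) / (7625.8 + 4720 − 2 × 50) = 4720 × 7575.8 / 12245.8 ≈ 2920.0 mm.
Far limit Df = s·(H − f)/(H − s) = 4720 × (7625.8 − 50) / (7625.8 − 4720) = 4720 × 7575.8 / 2905.8 ≈ 12305.8 mm.
Depth of field = Df − Dn = 12305.8 − 2920.0 ≈ 9385.8 mm ≈ 9.39 m.

9.39 m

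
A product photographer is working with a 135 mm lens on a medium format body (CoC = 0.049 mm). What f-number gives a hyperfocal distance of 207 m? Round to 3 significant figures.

Rearrange H = f²/(N·c) + f for N: N = f² / ((H − f)·c).
N = 135² / ((207000 − 135) × 0.049) = 18225 / 10136 ≈ 1.80.

f/1.80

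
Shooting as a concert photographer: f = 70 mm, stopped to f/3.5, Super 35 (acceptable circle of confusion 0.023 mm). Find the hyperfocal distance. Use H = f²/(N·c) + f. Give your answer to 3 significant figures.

60.9 m

Hyperfocal distance H = f²/(N·c) + f = 70²/(3.5 × 0.023) + 70 = 4900/0.0805 + 70 ≈ 60939.6 mm ≈ 60.9 m.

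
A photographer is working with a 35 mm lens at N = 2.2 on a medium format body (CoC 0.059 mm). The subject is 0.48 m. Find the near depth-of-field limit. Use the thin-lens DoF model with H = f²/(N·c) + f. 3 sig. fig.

458 mm

Hyperfocal distance H = f²/(N·c) + f = 35²/(2.2 × 0.059) + 35 = 1225/0.1298 + 35 ≈ 9472.6 mm ≈ 9.473 m.
Near limit Dn = s·(H − f)/(H + s − 2f) = 480 × (9472.6 − 35) / (9472.6 + 480 − 2 × 35) = 480 × 9437.6 / 9882.6 ≈ 458.39 mm.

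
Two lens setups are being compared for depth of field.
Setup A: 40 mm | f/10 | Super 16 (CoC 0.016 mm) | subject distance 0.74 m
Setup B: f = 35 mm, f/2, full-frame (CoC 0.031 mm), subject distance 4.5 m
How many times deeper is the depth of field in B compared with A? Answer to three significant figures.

Setup A: H = 40²/(10×0.016) + 40 ≈ 10040.0 mm; DoF = Df − Dn = 795.70 − 691.59 ≈ 104.11 mm.
Setup B: H = 35²/(2×0.031) + 35 ≈ 19793.1 mm; DoF = Df − Dn = 5813.8 − 3670.5 ≈ 2143.3 mm.
Ratio = 2143.3 / 104.11 ≈ 20.6.

20.6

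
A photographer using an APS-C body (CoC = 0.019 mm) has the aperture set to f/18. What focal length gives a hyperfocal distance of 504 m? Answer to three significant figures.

415 mm

From H = f²/(N·c) + f, with f ≪ H: f ≈ √(H·N·c) = √(504000 × 18 × 0.019) = √172368 ≈ 415.2 mm.
The +f correction barely moves this — solving exactly, f² + N·c·f − N·c·H = 0 ⇒ f = (−N·c + √((N·c)² + 4·N·c·H))/2 = (−0.342 + √689472)/2 ≈ 415.00 mm, so f ≈ 415 mm.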